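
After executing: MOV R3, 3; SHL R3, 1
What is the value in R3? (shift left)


Register state trace:
  MOV R3, 3  → R3 = 3
  SHL R3, 1  → R3 = 3 << 1 = 3 * 2^1 = 6
Final: R3 = 6

6


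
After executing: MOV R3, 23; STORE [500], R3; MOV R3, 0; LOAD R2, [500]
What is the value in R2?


Register and memory trace:
  MOV R3, 23  → R3 = 23
  STORE [500], R3  → mem[500] = 23
  MOV R3, 0  → R3 = 0
  LOAD R2, [500]  → R2 = mem[500] = 23
Final: R2 = 23

23


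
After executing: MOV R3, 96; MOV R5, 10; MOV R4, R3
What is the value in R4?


Register state trace:
  MOV R3, 96  → R3 = 96
  MOV R5, 10  → R5 = 10
  MOV R4, R3  → R4 = 96
Final: R4 = 96

96


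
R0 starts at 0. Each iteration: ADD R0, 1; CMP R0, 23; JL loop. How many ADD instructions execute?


Loop trace (R0 starts at 0, target 23, step 1):
  ADD #1: R0 = 0 + 1 = 1  → 1 < 23, loop
  ADD #2: R0 = 1 + 1 = 2  → 2 < 23, loop
  ADD #3: R0 = 2 + 1 = 3  → 3 < 23, loop
  ADD #4: R0 = 3 + 1 = 4  → 4 < 23, loop
  ADD #5: R0 = 4 + 1 = 5  → 5 < 23, loop
  ADD #6: R0 = 5 + 1 = 6  → 6 < 23, loop
  ADD #7: R0 = 6 + 1 = 7  → 7 < 23, loop
  ADD #8: R0 = 7 + 1 = 8  → 8 < 23, loop
  ADD #9: R0 = 8 + 1 = 9  → 9 < 23, loop
  ADD #10: R0 = 9 + 1 = 10  → 10 < 23, loop
  ADD #11: R0 = 10 + 1 = 11  → 11 < 23, loop
  ADD #12: R0 = 11 + 1 = 12  → 12 < 23, loop
  ADD #13: R0 = 12 + 1 = 13  → 13 < 23, loop
  ADD #14: R0 = 13 + 1 = 14  → 14 < 23, loop
  ADD #15: R0 = 14 + 1 = 15  → 15 < 23, loop
  ADD #16: R0 = 15 + 1 = 16  → 16 < 23, loop
  ADD #17: R0 = 16 + 1 = 17  → 17 < 23, loop
  ADD #18: R0 = 17 + 1 = 18  → 18 < 23, loop
  ADD #19: R0 = 18 + 1 = 19  → 19 < 23, loop
  ADD #20: R0 = 19 + 1 = 20  → 20 < 23, loop
  ADD #21: R0 = 20 + 1 = 21  → 21 < 23, loop
  ADD #22: R0 = 21 + 1 = 22  → 22 < 23, loop
  ADD #23: R0 = 22 + 1 = 23  → 23 >= 23, exit
Total ADD instructions: 23

23


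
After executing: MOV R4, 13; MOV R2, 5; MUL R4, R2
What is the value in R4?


Register state trace:
  MOV R4, 13  → R4 = 13
  MOV R2, 5  → R2 = 5
  MUL R4, R2  → R4 = 13 * 5 = 65
Final: R4 = 65

65


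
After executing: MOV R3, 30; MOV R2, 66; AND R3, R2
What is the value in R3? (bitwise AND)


Register state trace:
  MOV R3, 30  → R3 = 30 (0b00011110)
  MOV R2, 66  → R2 = 66 (0b01000010)
  AND R3, R2  → R3 = 30 AND 66 = 2 (0b00000010)
Final: R3 = 2

2


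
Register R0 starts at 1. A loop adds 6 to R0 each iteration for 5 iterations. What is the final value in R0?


Starting value: R0 = 1
  Iter 1: R0 = 1 + 6 = 7
  Iter 2: R0 = 7 + 6 = 13
  Iter 3: R0 = 13 + 6 = 19
  Iter 4: R0 = 19 + 6 = 25
  Iter 5: R0 = 25 + 6 = 31
Final: R0 = 31

31


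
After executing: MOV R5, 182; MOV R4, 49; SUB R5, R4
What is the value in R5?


Register state trace:
  MOV R5, 182  → R5 = 182
  MOV R4, 49  → R4 = 49
  SUB R5, R4  → R5 = 182 - 49 = 133
Final: R5 = 133

133


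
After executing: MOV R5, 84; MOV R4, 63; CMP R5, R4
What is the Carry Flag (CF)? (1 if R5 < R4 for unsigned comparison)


Register state trace:
  MOV R5, 84  → R5 = 84
  MOV R4, 63  → R4 = 63
  CMP R5, R4  → unsigned 84 - 63: no borrow
  84 >= 63, so CF = 0
CF = 0

0


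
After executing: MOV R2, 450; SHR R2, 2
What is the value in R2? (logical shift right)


Register state trace:
  MOV R2, 450  → R2 = 450
  SHR R2, 2  → R2 = 450 >> 2 = 450 // 2^2 = 112
Final: R2 = 112

112


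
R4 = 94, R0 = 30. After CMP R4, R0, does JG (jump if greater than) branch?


Trace:
  R4 = 94, R0 = 30
  CMP R4, R0  → compares 94 vs 30
  JG checks: is 94 greater than 30?
  94 > 30, so condition is true
Branch taken: Yes

Yes


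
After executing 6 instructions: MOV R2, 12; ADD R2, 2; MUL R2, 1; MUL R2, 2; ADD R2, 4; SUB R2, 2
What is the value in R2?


Register state trace:
  MOV R2, 12  → R2 = 12
  ADD R2, 2  → R2 = 12 + 2 = 14
  MUL R2, 1  → R2 = 14 * 1 = 14
  MUL R2, 2  → R2 = 14 * 2 = 28
  ADD R2, 4  → R2 = 28 + 4 = 32
  SUB R2, 2  → R2 = 32 - 2 = 30
Final: R2 = 30

30


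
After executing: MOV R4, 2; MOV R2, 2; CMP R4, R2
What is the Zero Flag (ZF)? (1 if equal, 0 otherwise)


Register state trace:
  MOV R4, 2  → R4 = 2
  MOV R2, 2  → R2 = 2
  CMP R4, R2  → computes 2 - 2 = 0
  Result is zero, so values are equal
ZF = 1

1


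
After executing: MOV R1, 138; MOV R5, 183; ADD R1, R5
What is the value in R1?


Register state trace:
  MOV R1, 138  → R1 = 138
  MOV R5, 183  → R5 = 183
  ADD R1, R5  → R1 = 138 + 183 = 321
Final: R1 = 321

321


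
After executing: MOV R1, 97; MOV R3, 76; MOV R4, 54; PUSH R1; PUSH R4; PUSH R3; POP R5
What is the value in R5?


Stack trace (top is rightmost):
  MOV R1, 97  → R1 = 97
  MOV R3, 76  → R3 = 76
  MOV R4, 54  → R4 = 54
  PUSH R1  → stack: [97]
  PUSH R4  → stack: [97, 54]
  PUSH R3  → stack: [97, 54, 76]
  POP R5  → R5 = 76, stack: [97, 54]
Final: R5 = 76

76


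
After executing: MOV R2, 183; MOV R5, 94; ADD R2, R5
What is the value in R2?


Register state trace:
  MOV R2, 183  → R2 = 183
  MOV R5, 94  → R5 = 94
  ADD R2, R5  → R2 = 183 + 94 = 277
Final: R2 = 277

277


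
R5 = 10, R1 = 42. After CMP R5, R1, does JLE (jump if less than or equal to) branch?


Trace:
  R5 = 10, R1 = 42
  CMP R5, R1  → compares 10 vs 42
  JLE checks: is 10 less than or equal to 42?
  10 < 42, so condition is true
Branch taken: Yes

Yes


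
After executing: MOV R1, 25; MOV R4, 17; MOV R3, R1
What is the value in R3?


Register state trace:
  MOV R1, 25  → R1 = 25
  MOV R4, 17  → R4 = 17
  MOV R3, R1  → R3 = 25
Final: R3 = 25

25


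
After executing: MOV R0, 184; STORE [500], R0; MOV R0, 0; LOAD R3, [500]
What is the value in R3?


Register and memory trace:
  MOV R0, 184  → R0 = 184
  STORE [500], R0  → mem[500] = 184
  MOV R0, 0  → R0 = 0
  LOAD R3, [500]  → R3 = mem[500] = 184
Final: R3 = 184

184


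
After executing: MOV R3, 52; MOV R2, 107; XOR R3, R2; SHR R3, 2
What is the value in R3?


Register state trace:
  MOV R3, 52  → R3 = 52 (0b00110100)
  MOV R2, 107  → R2 = 107 (0b01101011)
  XOR R3, R2  → R3 = 52 XOR 107 = 95 (0b01011111)
  SHR R3, 2  → R3 = 95 >> 2 = 23
Final: R3 = 23

23


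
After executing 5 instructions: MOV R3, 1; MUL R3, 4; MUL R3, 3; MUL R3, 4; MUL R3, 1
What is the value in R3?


Register state trace:
  MOV R3, 1  → R3 = 1
  MUL R3, 4  → R3 = 1 * 4 = 4
  MUL R3, 3  → R3 = 4 * 3 = 12
  MUL R3, 4  → R3 = 12 * 4 = 48
  MUL R3, 1  → R3 = 48 * 1 = 48
Final: R3 = 48

48


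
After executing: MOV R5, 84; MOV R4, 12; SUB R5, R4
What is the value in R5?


Register state trace:
  MOV R5, 84  → R5 = 84
  MOV R4, 12  → R4 = 12
  SUB R5, R4  → R5 = 84 - 12 = 72
Final: R5 = 72

72


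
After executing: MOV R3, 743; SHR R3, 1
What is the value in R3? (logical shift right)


Register state trace:
  MOV R3, 743  → R3 = 743
  SHR R3, 1  → R3 = 743 >> 1 = 743 // 2^1 = 371
Final: R3 = 371

371


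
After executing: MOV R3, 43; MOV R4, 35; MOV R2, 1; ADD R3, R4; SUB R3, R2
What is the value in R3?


Register state trace:
  MOV R3, 43  → R3 = 43
  MOV R4, 35  → R4 = 35
  MOV R2, 1  → R2 = 1
  ADD R3, R4  → R3 = 43 + 35 = 78
  SUB R3, R2  → R3 = 78 - 1 = 77
Final: R3 = 77

77


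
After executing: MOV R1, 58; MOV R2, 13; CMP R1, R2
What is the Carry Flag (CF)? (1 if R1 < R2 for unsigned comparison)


Register state trace:
  MOV R1, 58  → R1 = 58
  MOV R2, 13  → R2 = 13
  CMP R1, R2  → unsigned 58 - 13: no borrow
  58 >= 13, so CF = 0
CF = 0

0


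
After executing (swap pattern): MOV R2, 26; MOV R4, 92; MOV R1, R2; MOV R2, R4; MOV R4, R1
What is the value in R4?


Register state trace (swap pattern):
  MOV R2, 26  → R2 = 26
  MOV R4, 92  → R4 = 92
  MOV R1, R2  → R1 = 26  (save R2)
  MOV R2, R4  → R2 = 92  (R2 gets R4's value)
  MOV R4, R1  → R4 = 26  (R4 gets saved value)
Final: R4 = 26

26


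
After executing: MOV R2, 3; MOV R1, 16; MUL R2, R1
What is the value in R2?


Register state trace:
  MOV R2, 3  → R2 = 3
  MOV R1, 16  → R1 = 16
  MUL R2, R1  → R2 = 3 * 16 = 48
Final: R2 = 48

48


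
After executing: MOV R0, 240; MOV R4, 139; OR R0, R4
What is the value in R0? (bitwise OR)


Register state trace:
  MOV R0, 240  → R0 = 240 (0b11110000)
  MOV R4, 139  → R4 = 139 (0b10001011)
  OR R0, R4   → R0 = 240 OR 139 = 251 (0b11111011)
Final: R0 = 251

251


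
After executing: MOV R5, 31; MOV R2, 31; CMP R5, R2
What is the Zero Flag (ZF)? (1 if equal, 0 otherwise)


Register state trace:
  MOV R5, 31  → R5 = 31
  MOV R2, 31  → R2 = 31
  CMP R5, R2  → computes 31 - 31 = 0
  Result is zero, so values are equal
ZF = 1

1


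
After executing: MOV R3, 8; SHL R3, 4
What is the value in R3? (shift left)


Register state trace:
  MOV R3, 8  → R3 = 8
  SHL R3, 4  → R3 = 8 << 4 = 8 * 2^4 = 128
Final: R3 = 128

128


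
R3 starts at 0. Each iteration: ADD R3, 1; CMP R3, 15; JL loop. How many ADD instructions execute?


Loop trace (R3 starts at 0, target 15, step 1):
  ADD #1: R3 = 0 + 1 = 1  → 1 < 15, loop
  ADD #2: R3 = 1 + 1 = 2  → 2 < 15, loop
  ADD #3: R3 = 2 + 1 = 3  → 3 < 15, loop
  ADD #4: R3 = 3 + 1 = 4  → 4 < 15, loop
  ADD #5: R3 = 4 + 1 = 5  → 5 < 15, loop
  ADD #6: R3 = 5 + 1 = 6  → 6 < 15, loop
  ADD #7: R3 = 6 + 1 = 7  → 7 < 15, loop
  ADD #8: R3 = 7 + 1 = 8  → 8 < 15, loop
  ADD #9: R3 = 8 + 1 = 9  → 9 < 15, loop
  ADD #10: R3 = 9 + 1 = 10  → 10 < 15, loop
  ADD #11: R3 = 10 + 1 = 11  → 11 < 15, loop
  ADD #12: R3 = 11 + 1 = 12  → 12 < 15, loop
  ADD #13: R3 = 12 + 1 = 13  → 13 < 15, loop
  ADD #14: R3 = 13 + 1 = 14  → 14 < 15, loop
  ADD #15: R3 = 14 + 1 = 15  → 15 >= 15, exit
Total ADD instructions: 15

15


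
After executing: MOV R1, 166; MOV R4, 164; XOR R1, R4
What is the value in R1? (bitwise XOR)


Register state trace:
  MOV R1, 166  → R1 = 166 (0b10100110)
  MOV R4, 164  → R4 = 164 (0b10100100)
  XOR R1, R4  → R1 = 166 XOR 164 = 2 (0b00000010)
Final: R1 = 2

2


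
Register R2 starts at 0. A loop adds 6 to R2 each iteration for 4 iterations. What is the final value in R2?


Starting value: R2 = 0
  Iter 1: R2 = 0 + 6 = 6
  Iter 2: R2 = 6 + 6 = 12
  Iter 3: R2 = 12 + 6 = 18
  Iter 4: R2 = 18 + 6 = 24
Final: R2 = 24

24


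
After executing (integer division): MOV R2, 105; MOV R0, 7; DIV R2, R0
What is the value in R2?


Register state trace:
  MOV R2, 105  → R2 = 105
  MOV R0, 7  → R0 = 7
  DIV R2, R0  → R2 = 105 // 7 = 15
Final: R2 = 15

15


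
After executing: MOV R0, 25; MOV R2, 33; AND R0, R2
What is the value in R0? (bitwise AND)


Register state trace:
  MOV R0, 25  → R0 = 25 (0b00011001)
  MOV R2, 33  → R2 = 33 (0b00100001)
  AND R0, R2  → R0 = 25 AND 33 = 1 (0b00000001)
Final: R0 = 1

1


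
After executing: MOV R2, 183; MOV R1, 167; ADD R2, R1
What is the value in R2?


Register state trace:
  MOV R2, 183  → R2 = 183
  MOV R1, 167  → R1 = 167
  ADD R2, R1  → R2 = 183 + 167 = 350
Final: R2 = 350

350


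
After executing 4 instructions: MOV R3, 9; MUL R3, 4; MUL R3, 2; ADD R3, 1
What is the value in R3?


Register state trace:
  MOV R3, 9  → R3 = 9
  MUL R3, 4  → R3 = 9 * 4 = 36
  MUL R3, 2  → R3 = 36 * 2 = 72
  ADD R3, 1  → R3 = 72 + 1 = 73
Final: R3 = 73

73


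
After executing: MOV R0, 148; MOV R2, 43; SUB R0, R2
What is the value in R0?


Register state trace:
  MOV R0, 148  → R0 = 148
  MOV R2, 43  → R2 = 43
  SUB R0, R2  → R0 = 148 - 43 = 105
Final: R0 = 105

105


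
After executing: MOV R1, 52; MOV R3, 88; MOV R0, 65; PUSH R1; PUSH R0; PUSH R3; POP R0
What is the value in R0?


Stack trace (top is rightmost):
  MOV R1, 52  → R1 = 52
  MOV R3, 88  → R3 = 88
  MOV R0, 65  → R0 = 65
  PUSH R1  → stack: [52]
  PUSH R0  → stack: [52, 65]
  PUSH R3  → stack: [52, 65, 88]
  POP R0  → R0 = 88, stack: [52, 65]
Final: R0 = 88

88


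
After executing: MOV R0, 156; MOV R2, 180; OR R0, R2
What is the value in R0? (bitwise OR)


Register state trace:
  MOV R0, 156  → R0 = 156 (0b10011100)
  MOV R2, 180  → R2 = 180 (0b10110100)
  OR R0, R2   → R0 = 156 OR 180 = 188 (0b10111100)
Final: R0 = 188

188


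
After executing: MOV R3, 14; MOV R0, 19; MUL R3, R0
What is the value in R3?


Register state trace:
  MOV R3, 14  → R3 = 14
  MOV R0, 19  → R0 = 19
  MUL R3, R0  → R3 = 14 * 19 = 266
Final: R3 = 266

266


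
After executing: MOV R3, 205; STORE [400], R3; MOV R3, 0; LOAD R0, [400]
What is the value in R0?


Register and memory trace:
  MOV R3, 205  → R3 = 205
  STORE [400], R3  → mem[400] = 205
  MOV R3, 0  → R3 = 0
  LOAD R0, [400]  → R0 = mem[400] = 205
Final: R0 = 205

205


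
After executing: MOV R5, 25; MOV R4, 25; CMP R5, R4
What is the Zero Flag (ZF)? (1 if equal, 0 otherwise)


Register state trace:
  MOV R5, 25  → R5 = 25
  MOV R4, 25  → R4 = 25
  CMP R5, R4  → computes 25 - 25 = 0
  Result is zero, so values are equal
ZF = 1

1


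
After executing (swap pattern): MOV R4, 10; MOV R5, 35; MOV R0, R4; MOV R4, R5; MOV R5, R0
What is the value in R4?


Register state trace (swap pattern):
  MOV R4, 10  → R4 = 10
  MOV R5, 35  → R5 = 35
  MOV R0, R4  → R0 = 10  (save R4)
  MOV R4, R5  → R4 = 35  (R4 gets R5's value)
  MOV R5, R0  → R5 = 10  (R5 gets saved value)
Final: R4 = 35

35


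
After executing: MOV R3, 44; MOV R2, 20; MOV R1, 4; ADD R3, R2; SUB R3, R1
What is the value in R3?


Register state trace:
  MOV R3, 44  → R3 = 44
  MOV R2, 20  → R2 = 20
  MOV R1, 4  → R1 = 4
  ADD R3, R2  → R3 = 44 + 20 = 64
  SUB R3, R1  → R3 = 64 - 4 = 60
Final: R3 = 60

60


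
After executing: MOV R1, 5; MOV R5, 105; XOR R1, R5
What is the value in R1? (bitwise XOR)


Register state trace:
  MOV R1, 5  → R1 = 5 (0b00000101)
  MOV R5, 105  → R5 = 105 (0b01101001)
  XOR R1, R5  → R1 = 5 XOR 105 = 108 (0b01101100)
Final: R1 = 108

108


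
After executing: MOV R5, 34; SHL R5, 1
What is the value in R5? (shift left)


Register state trace:
  MOV R5, 34  → R5 = 34
  SHL R5, 1  → R5 = 34 << 1 = 34 * 2^1 = 68
Final: R5 = 68

68


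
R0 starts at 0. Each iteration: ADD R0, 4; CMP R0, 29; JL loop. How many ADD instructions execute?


Loop trace (R0 starts at 0, target 29, step 4):
  ADD #1: R0 = 0 + 4 = 4  → 4 < 29, loop
  ADD #2: R0 = 4 + 4 = 8  → 8 < 29, loop
  ADD #3: R0 = 8 + 4 = 12  → 12 < 29, loop
  ADD #4: R0 = 12 + 4 = 16  → 16 < 29, loop
  ADD #5: R0 = 16 + 4 = 20  → 20 < 29, loop
  ADD #6: R0 = 20 + 4 = 24  → 24 < 29, loop
  ADD #7: R0 = 24 + 4 = 28  → 28 < 29, loop
  ADD #8: R0 = 28 + 4 = 32  → 32 >= 29, exit
Total ADD instructions: 8

8


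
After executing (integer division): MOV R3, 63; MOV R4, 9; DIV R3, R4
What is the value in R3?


Register state trace:
  MOV R3, 63  → R3 = 63
  MOV R4, 9  → R4 = 9
  DIV R3, R4  → R3 = 63 // 9 = 7
Final: R3 = 7

7


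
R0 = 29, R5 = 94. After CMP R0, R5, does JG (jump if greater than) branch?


Trace:
  R0 = 29, R5 = 94
  CMP R0, R5  → compares 29 vs 94
  JG checks: is 29 greater than 94?
  29 < 94, so condition is false
Branch taken: No

No


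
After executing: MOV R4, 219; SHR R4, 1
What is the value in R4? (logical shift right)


Register state trace:
  MOV R4, 219  → R4 = 219
  SHR R4, 1  → R4 = 219 >> 1 = 219 // 2^1 = 109
Final: R4 = 109

109


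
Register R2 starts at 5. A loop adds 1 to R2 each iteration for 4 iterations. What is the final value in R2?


Starting value: R2 = 5
  Iter 1: R2 = 5 + 1 = 6
  Iter 2: R2 = 6 + 1 = 7
  Iter 3: R2 = 7 + 1 = 8
  Iter 4: R2 = 8 + 1 = 9
Final: R2 = 9

9


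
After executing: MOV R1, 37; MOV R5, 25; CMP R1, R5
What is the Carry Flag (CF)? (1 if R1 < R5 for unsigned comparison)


Register state trace:
  MOV R1, 37  → R1 = 37
  MOV R5, 25  → R5 = 25
  CMP R1, R5  → unsigned 37 - 25: no borrow
  37 >= 25, so CF = 0
CF = 0

0


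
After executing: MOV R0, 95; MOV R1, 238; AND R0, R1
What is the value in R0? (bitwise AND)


Register state trace:
  MOV R0, 95  → R0 = 95 (0b01011111)
  MOV R1, 238  → R1 = 238 (0b11101110)
  AND R0, R1  → R0 = 95 AND 238 = 78 (0b01001110)
Final: R0 = 78

78


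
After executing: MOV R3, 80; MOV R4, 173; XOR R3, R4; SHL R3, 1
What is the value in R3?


Register state trace:
  MOV R3, 80  → R3 = 80 (0b01010000)
  MOV R4, 173  → R4 = 173 (0b10101101)
  XOR R3, R4  → R3 = 80 XOR 173 = 253 (0b11111101)
  SHL R3, 1  → R3 = 253 << 1 = 506
Final: R3 = 506

506


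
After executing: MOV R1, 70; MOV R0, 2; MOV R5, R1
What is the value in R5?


Register state trace:
  MOV R1, 70  → R1 = 70
  MOV R0, 2  → R0 = 2
  MOV R5, R1  → R5 = 70
Final: R5 = 70

70


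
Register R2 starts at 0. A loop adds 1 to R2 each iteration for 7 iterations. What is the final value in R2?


Starting value: R2 = 0
  Iter 1: R2 = 0 + 1 = 1
  Iter 2: R2 = 1 + 1 = 2
  Iter 3: R2 = 2 + 1 = 3
  Iter 4: R2 = 3 + 1 = 4
  Iter 5: R2 = 4 + 1 = 5
  Iter 6: R2 = 5 + 1 = 6
  Iter 7: R2 = 6 + 1 = 7
Final: R2 = 7

7


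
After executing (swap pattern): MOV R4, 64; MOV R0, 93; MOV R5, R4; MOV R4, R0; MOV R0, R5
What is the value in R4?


Register state trace (swap pattern):
  MOV R4, 64  → R4 = 64
  MOV R0, 93  → R0 = 93
  MOV R5, R4  → R5 = 64  (save R4)
  MOV R4, R0  → R4 = 93  (R4 gets R0's value)
  MOV R0, R5  → R0 = 64  (R0 gets saved value)
Final: R4 = 93

93


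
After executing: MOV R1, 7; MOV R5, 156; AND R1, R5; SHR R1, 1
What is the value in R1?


Register state trace:
  MOV R1, 7  → R1 = 7 (0b00000111)
  MOV R5, 156  → R5 = 156 (0b10011100)
  AND R1, R5  → R1 = 7 AND 156 = 4 (0b00000100)
  SHR R1, 1  → R1 = 4 >> 1 = 2
Final: R1 = 2

2


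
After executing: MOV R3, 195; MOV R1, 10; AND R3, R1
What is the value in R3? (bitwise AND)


Register state trace:
  MOV R3, 195  → R3 = 195 (0b11000011)
  MOV R1, 10  → R1 = 10 (0b00001010)
  AND R3, R1  → R3 = 195 AND 10 = 2 (0b00000010)
Final: R3 = 2

2


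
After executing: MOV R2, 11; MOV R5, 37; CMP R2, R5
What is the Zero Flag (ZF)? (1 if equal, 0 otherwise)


Register state trace:
  MOV R2, 11  → R2 = 11
  MOV R5, 37  → R5 = 37
  CMP R2, R5  → computes 11 - 37 = -26
  Result is nonzero, so values are not equal
ZF = 0

0


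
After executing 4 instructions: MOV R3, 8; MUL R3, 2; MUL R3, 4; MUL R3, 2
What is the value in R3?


Register state trace:
  MOV R3, 8  → R3 = 8
  MUL R3, 2  → R3 = 8 * 2 = 16
  MUL R3, 4  → R3 = 16 * 4 = 64
  MUL R3, 2  → R3 = 64 * 2 = 128
Final: R3 = 128

128


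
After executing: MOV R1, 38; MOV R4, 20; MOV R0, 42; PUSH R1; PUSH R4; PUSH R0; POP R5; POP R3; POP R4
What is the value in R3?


Stack trace (top is rightmost):
  MOV R1, 38  → R1 = 38
  MOV R4, 20  → R4 = 20
  MOV R0, 42  → R0 = 42
  PUSH R1  → stack: [38]
  PUSH R4  → stack: [38, 20]
  PUSH R0  → stack: [38, 20, 42]
  POP R5  → R5 = 42, stack: [38, 20]
  POP R3  → R3 = 20, stack: [38]
  POP R4  → R4 = 38, stack: []
Final: R3 = 20

20


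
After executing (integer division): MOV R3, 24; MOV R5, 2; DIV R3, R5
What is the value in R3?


Register state trace:
  MOV R3, 24  → R3 = 24
  MOV R5, 2  → R5 = 2
  DIV R3, R5  → R3 = 24 // 2 = 12
Final: R3 = 12

12


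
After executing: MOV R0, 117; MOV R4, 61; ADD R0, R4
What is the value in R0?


Register state trace:
  MOV R0, 117  → R0 = 117
  MOV R4, 61  → R4 = 61
  ADD R0, R4  → R0 = 117 + 61 = 178
Final: R0 = 178

178


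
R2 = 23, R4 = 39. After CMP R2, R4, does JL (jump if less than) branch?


Trace:
  R2 = 23, R4 = 39
  CMP R2, R4  → compares 23 vs 39
  JL checks: is 23 less than 39?
  23 < 39, so condition is true
Branch taken: Yes

Yes


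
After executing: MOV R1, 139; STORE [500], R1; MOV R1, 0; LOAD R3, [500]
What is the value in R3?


Register and memory trace:
  MOV R1, 139  → R1 = 139
  STORE [500], R1  → mem[500] = 139
  MOV R1, 0  → R1 = 0
  LOAD R3, [500]  → R3 = mem[500] = 139
Final: R3 = 139

139


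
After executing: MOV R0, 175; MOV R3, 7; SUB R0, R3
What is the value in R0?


Register state trace:
  MOV R0, 175  → R0 = 175
  MOV R3, 7  → R3 = 7
  SUB R0, R3  → R0 = 175 - 7 = 168
Final: R0 = 168

168


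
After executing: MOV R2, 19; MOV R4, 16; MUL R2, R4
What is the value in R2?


Register state trace:
  MOV R2, 19  → R2 = 19
  MOV R4, 16  → R4 = 16
  MUL R2, R4  → R2 = 19 * 16 = 304
Final: R2 = 304

304


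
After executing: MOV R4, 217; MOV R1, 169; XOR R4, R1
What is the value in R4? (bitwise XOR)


Register state trace:
  MOV R4, 217  → R4 = 217 (0b11011001)
  MOV R1, 169  → R1 = 169 (0b10101001)
  XOR R4, R1  → R4 = 217 XOR 169 = 112 (0b01110000)
Final: R4 = 112

112


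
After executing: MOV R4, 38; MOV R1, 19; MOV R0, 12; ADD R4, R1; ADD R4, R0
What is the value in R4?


Register state trace:
  MOV R4, 38  → R4 = 38
  MOV R1, 19  → R1 = 19
  MOV R0, 12  → R0 = 12
  ADD R4, R1  → R4 = 38 + 19 = 57
  ADD R4, R0  → R4 = 57 + 12 = 69
Final: R4 = 69

69


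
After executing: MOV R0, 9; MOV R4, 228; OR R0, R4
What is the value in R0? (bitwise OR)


Register state trace:
  MOV R0, 9  → R0 = 9 (0b00001001)
  MOV R4, 228  → R4 = 228 (0b11100100)
  OR R0, R4   → R0 = 9 OR 228 = 237 (0b11101101)
Final: R0 = 237

237


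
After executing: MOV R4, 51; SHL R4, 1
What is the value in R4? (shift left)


Register state trace:
  MOV R4, 51  → R4 = 51
  SHL R4, 1  → R4 = 51 << 1 = 51 * 2^1 = 102
Final: R4 = 102

102


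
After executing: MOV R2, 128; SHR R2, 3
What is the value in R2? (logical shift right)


Register state trace:
  MOV R2, 128  → R2 = 128
  SHR R2, 3  → R2 = 128 >> 3 = 128 // 2^3 = 16
Final: R2 = 16

16


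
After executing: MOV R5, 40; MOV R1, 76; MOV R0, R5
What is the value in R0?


Register state trace:
  MOV R5, 40  → R5 = 40
  MOV R1, 76  → R1 = 76
  MOV R0, R5  → R0 = 40
Final: R0 = 40

40


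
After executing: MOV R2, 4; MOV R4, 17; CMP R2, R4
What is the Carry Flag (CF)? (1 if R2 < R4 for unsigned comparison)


Register state trace:
  MOV R2, 4  → R2 = 4
  MOV R4, 17  → R4 = 17
  CMP R2, R4  → unsigned 4 - 17: borrow occurs
  4 < 17, so CF = 1
CF = 1

1


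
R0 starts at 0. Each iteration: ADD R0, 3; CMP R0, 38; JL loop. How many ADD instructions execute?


Loop trace (R0 starts at 0, target 38, step 3):
  ADD #1: R0 = 0 + 3 = 3  → 3 < 38, loop
  ADD #2: R0 = 3 + 3 = 6  → 6 < 38, loop
  ADD #3: R0 = 6 + 3 = 9  → 9 < 38, loop
  ADD #4: R0 = 9 + 3 = 12  → 12 < 38, loop
  ADD #5: R0 = 12 + 3 = 15  → 15 < 38, loop
  ADD #6: R0 = 15 + 3 = 18  → 18 < 38, loop
  ADD #7: R0 = 18 + 3 = 21  → 21 < 38, loop
  ADD #8: R0 = 21 + 3 = 24  → 24 < 38, loop
  ADD #9: R0 = 24 + 3 = 27  → 27 < 38, loop
  ADD #10: R0 = 27 + 3 = 30  → 30 < 38, loop
  ADD #11: R0 = 30 + 3 = 33  → 33 < 38, loop
  ADD #12: R0 = 33 + 3 = 36  → 36 < 38, loop
  ADD #13: R0 = 36 + 3 = 39  → 39 >= 38, exit
Total ADD instructions: 13

13


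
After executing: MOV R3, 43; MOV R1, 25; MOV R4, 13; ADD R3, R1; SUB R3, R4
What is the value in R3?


Register state trace:
  MOV R3, 43  → R3 = 43
  MOV R1, 25  → R1 = 25
  MOV R4, 13  → R4 = 13
  ADD R3, R1  → R3 = 43 + 25 = 68
  SUB R3, R4  → R3 = 68 - 13 = 55
Final: R3 = 55

55


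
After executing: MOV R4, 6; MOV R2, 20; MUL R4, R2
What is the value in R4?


Register state trace:
  MOV R4, 6  → R4 = 6
  MOV R2, 20  → R2 = 20
  MUL R4, R2  → R4 = 6 * 20 = 120
Final: R4 = 120

120


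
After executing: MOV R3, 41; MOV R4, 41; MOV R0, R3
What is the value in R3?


Register state trace:
  MOV R3, 41  → R3 = 41
  MOV R4, 41  → R4 = 41
  MOV R0, R3  → R0 = 41
Final: R3 = 41

41


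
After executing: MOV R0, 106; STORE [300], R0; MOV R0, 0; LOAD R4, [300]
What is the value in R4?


Register and memory trace:
  MOV R0, 106  → R0 = 106
  STORE [300], R0  → mem[300] = 106
  MOV R0, 0  → R0 = 0
  LOAD R4, [300]  → R4 = mem[300] = 106
Final: R4 = 106

106


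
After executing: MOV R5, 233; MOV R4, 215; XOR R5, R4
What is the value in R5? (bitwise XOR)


Register state trace:
  MOV R5, 233  → R5 = 233 (0b11101001)
  MOV R4, 215  → R4 = 215 (0b11010111)
  XOR R5, R4  → R5 = 233 XOR 215 = 62 (0b00111110)
Final: R5 = 62

62


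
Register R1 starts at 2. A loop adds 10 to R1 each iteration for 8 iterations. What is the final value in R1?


Starting value: R1 = 2
  Iter 1: R1 = 2 + 10 = 12
  Iter 2: R1 = 12 + 10 = 22
  Iter 3: R1 = 22 + 10 = 32
  Iter 4: R1 = 32 + 10 = 42
  Iter 5: R1 = 42 + 10 = 52
  Iter 6: R1 = 52 + 10 = 62
  Iter 7: R1 = 62 + 10 = 72
  Iter 8: R1 = 72 + 10 = 82
Final: R1 = 82

82


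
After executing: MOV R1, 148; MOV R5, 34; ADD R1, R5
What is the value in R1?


Register state trace:
  MOV R1, 148  → R1 = 148
  MOV R5, 34  → R5 = 34
  ADD R1, R5  → R1 = 148 + 34 = 182
Final: R1 = 182

182


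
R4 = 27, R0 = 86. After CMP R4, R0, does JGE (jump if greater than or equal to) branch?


Trace:
  R4 = 27, R0 = 86
  CMP R4, R0  → compares 27 vs 86
  JGE checks: is 27 greater than or equal to 86?
  27 < 86, so condition is false
Branch taken: No

No


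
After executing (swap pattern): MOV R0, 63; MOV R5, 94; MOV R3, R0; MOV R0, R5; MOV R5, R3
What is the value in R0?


Register state trace (swap pattern):
  MOV R0, 63  → R0 = 63
  MOV R5, 94  → R5 = 94
  MOV R3, R0  → R3 = 63  (save R0)
  MOV R0, R5  → R0 = 94  (R0 gets R5's value)
  MOV R5, R3  → R5 = 63  (R5 gets saved value)
Final: R0 = 94

94


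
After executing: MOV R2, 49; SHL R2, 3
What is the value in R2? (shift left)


Register state trace:
  MOV R2, 49  → R2 = 49
  SHL R2, 3  → R2 = 49 << 3 = 49 * 2^3 = 392
Final: R2 = 392

392


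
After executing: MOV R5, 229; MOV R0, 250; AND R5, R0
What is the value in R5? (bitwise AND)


Register state trace:
  MOV R5, 229  → R5 = 229 (0b11100101)
  MOV R0, 250  → R0 = 250 (0b11111010)
  AND R5, R0  → R5 = 229 AND 250 = 224 (0b11100000)
Final: R5 = 224

224


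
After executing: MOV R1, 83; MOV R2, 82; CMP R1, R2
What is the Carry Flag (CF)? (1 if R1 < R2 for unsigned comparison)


Register state trace:
  MOV R1, 83  → R1 = 83
  MOV R2, 82  → R2 = 82
  CMP R1, R2  → unsigned 83 - 82: no borrow
  83 >= 82, so CF = 0
CF = 0

0


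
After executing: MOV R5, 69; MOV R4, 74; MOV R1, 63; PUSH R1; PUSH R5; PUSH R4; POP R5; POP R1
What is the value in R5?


Stack trace (top is rightmost):
  MOV R5, 69  → R5 = 69
  MOV R4, 74  → R4 = 74
  MOV R1, 63  → R1 = 63
  PUSH R1  → stack: [63]
  PUSH R5  → stack: [63, 69]
  PUSH R4  → stack: [63, 69, 74]
  POP R5  → R5 = 74, stack: [63, 69]
  POP R1  → R1 = 69, stack: [63]
Final: R5 = 74

74


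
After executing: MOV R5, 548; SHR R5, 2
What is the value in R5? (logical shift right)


Register state trace:
  MOV R5, 548  → R5 = 548
  SHR R5, 2  → R5 = 548 >> 2 = 548 // 2^2 = 137
Final: R5 = 137

137


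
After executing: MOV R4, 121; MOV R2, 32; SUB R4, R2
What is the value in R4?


Register state trace:
  MOV R4, 121  → R4 = 121
  MOV R2, 32  → R2 = 32
  SUB R4, R2  → R4 = 121 - 32 = 89
Final: R4 = 89

89


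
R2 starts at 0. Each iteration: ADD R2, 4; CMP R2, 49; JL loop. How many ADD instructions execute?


Loop trace (R2 starts at 0, target 49, step 4):
  ADD #1: R2 = 0 + 4 = 4  → 4 < 49, loop
  ADD #2: R2 = 4 + 4 = 8  → 8 < 49, loop
  ADD #3: R2 = 8 + 4 = 12  → 12 < 49, loop
  ADD #4: R2 = 12 + 4 = 16  → 16 < 49, loop
  ADD #5: R2 = 16 + 4 = 20  → 20 < 49, loop
  ADD #6: R2 = 20 + 4 = 24  → 24 < 49, loop
  ADD #7: R2 = 24 + 4 = 28  → 28 < 49, loop
  ADD #8: R2 = 28 + 4 = 32  → 32 < 49, loop
  ADD #9: R2 = 32 + 4 = 36  → 36 < 49, loop
  ADD #10: R2 = 36 + 4 = 40  → 40 < 49, loop
  ADD #11: R2 = 40 + 4 = 44  → 44 < 49, loop
  ADD #12: R2 = 44 + 4 = 48  → 48 < 49, loop
  ADD #13: R2 = 48 + 4 = 52  → 52 >= 49, exit
Total ADD instructions: 13

13


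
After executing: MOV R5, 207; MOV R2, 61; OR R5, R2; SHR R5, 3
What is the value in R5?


Register state trace:
  MOV R5, 207  → R5 = 207 (0b11001111)
  MOV R2, 61  → R2 = 61 (0b00111101)
  OR R5, R2  → R5 = 207 OR 61 = 255 (0b11111111)
  SHR R5, 3  → R5 = 255 >> 3 = 31
Final: R5 = 31

31


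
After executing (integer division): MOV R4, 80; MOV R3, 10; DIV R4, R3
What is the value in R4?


Register state trace:
  MOV R4, 80  → R4 = 80
  MOV R3, 10  → R3 = 10
  DIV R4, R3  → R4 = 80 // 10 = 8
Final: R4 = 8

8


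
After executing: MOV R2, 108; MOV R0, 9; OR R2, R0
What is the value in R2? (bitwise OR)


Register state trace:
  MOV R2, 108  → R2 = 108 (0b01101100)
  MOV R0, 9  → R0 = 9 (0b00001001)
  OR R2, R0   → R2 = 108 OR 9 = 109 (0b01101101)
Final: R2 = 109

109


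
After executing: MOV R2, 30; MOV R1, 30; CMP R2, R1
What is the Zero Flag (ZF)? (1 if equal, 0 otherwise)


Register state trace:
  MOV R2, 30  → R2 = 30
  MOV R1, 30  → R1 = 30
  CMP R2, R1  → computes 30 - 30 = 0
  Result is zero, so values are equal
ZF = 1

1


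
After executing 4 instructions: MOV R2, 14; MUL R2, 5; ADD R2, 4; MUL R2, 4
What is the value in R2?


Register state trace:
  MOV R2, 14  → R2 = 14
  MUL R2, 5  → R2 = 14 * 5 = 70
  ADD R2, 4  → R2 = 70 + 4 = 74
  MUL R2, 4  → R2 = 74 * 4 = 296
Final: R2 = 296

296


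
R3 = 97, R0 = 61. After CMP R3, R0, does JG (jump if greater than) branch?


Trace:
  R3 = 97, R0 = 61
  CMP R3, R0  → compares 97 vs 61
  JG checks: is 97 greater than 61?
  97 > 61, so condition is true
Branch taken: Yes

Yes


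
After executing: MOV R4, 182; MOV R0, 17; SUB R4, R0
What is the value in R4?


Register state trace:
  MOV R4, 182  → R4 = 182
  MOV R0, 17  → R0 = 17
  SUB R4, R0  → R4 = 182 - 17 = 165
Final: R4 = 165

165


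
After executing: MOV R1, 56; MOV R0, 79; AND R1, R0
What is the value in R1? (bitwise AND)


Register state trace:
  MOV R1, 56  → R1 = 56 (0b00111000)
  MOV R0, 79  → R0 = 79 (0b01001111)
  AND R1, R0  → R1 = 56 AND 79 = 8 (0b00001000)
Final: R1 = 8

8


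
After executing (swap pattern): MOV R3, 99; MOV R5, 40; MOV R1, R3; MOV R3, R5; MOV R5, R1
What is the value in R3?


Register state trace (swap pattern):
  MOV R3, 99  → R3 = 99
  MOV R5, 40  → R5 = 40
  MOV R1, R3  → R1 = 99  (save R3)
  MOV R3, R5  → R3 = 40  (R3 gets R5's value)
  MOV R5, R1  → R5 = 99  (R5 gets saved value)
Final: R3 = 40

40


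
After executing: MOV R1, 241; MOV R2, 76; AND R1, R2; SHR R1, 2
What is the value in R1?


Register state trace:
  MOV R1, 241  → R1 = 241 (0b11110001)
  MOV R2, 76  → R2 = 76 (0b01001100)
  AND R1, R2  → R1 = 241 AND 76 = 64 (0b01000000)
  SHR R1, 2  → R1 = 64 >> 2 = 16
Final: R1 = 16

16


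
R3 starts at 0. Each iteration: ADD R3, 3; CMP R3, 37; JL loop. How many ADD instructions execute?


Loop trace (R3 starts at 0, target 37, step 3):
  ADD #1: R3 = 0 + 3 = 3  → 3 < 37, loop
  ADD #2: R3 = 3 + 3 = 6  → 6 < 37, loop
  ADD #3: R3 = 6 + 3 = 9  → 9 < 37, loop
  ADD #4: R3 = 9 + 3 = 12  → 12 < 37, loop
  ADD #5: R3 = 12 + 3 = 15  → 15 < 37, loop
  ADD #6: R3 = 15 + 3 = 18  → 18 < 37, loop
  ADD #7: R3 = 18 + 3 = 21  → 21 < 37, loop
  ADD #8: R3 = 21 + 3 = 24  → 24 < 37, loop
  ADD #9: R3 = 24 + 3 = 27  → 27 < 37, loop
  ADD #10: R3 = 27 + 3 = 30  → 30 < 37, loop
  ADD #11: R3 = 30 + 3 = 33  → 33 < 37, loop
  ADD #12: R3 = 33 + 3 = 36  → 36 < 37, loop
  ADD #13: R3 = 36 + 3 = 39  → 39 >= 37, exit
Total ADD instructions: 13

13


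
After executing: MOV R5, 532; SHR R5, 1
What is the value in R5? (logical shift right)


Register state trace:
  MOV R5, 532  → R5 = 532
  SHR R5, 1  → R5 = 532 >> 1 = 532 // 2^1 = 266
Final: R5 = 266

266


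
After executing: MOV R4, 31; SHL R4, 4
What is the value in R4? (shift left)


Register state trace:
  MOV R4, 31  → R4 = 31
  SHL R4, 4  → R4 = 31 << 4 = 31 * 2^4 = 496
Final: R4 = 496

496


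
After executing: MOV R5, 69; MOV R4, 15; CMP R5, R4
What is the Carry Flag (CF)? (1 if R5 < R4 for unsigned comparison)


Register state trace:
  MOV R5, 69  → R5 = 69
  MOV R4, 15  → R4 = 15
  CMP R5, R4  → unsigned 69 - 15: no borrow
  69 >= 15, so CF = 0
CF = 0

0


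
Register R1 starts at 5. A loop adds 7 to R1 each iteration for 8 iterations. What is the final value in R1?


Starting value: R1 = 5
  Iter 1: R1 = 5 + 7 = 12
  Iter 2: R1 = 12 + 7 = 19
  Iter 3: R1 = 19 + 7 = 26
  Iter 4: R1 = 26 + 7 = 33
  Iter 5: R1 = 33 + 7 = 40
  Iter 6: R1 = 40 + 7 = 47
  Iter 7: R1 = 47 + 7 = 54
  Iter 8: R1 = 54 + 7 = 61
Final: R1 = 61

61


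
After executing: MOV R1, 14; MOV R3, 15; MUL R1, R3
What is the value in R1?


Register state trace:
  MOV R1, 14  → R1 = 14
  MOV R3, 15  → R3 = 15
  MUL R1, R3  → R1 = 14 * 15 = 210
Final: R1 = 210

210


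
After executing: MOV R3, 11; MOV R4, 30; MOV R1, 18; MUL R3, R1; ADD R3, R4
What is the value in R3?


Register state trace:
  MOV R3, 11  → R3 = 11
  MOV R4, 30  → R4 = 30
  MOV R1, 18  → R1 = 18
  MUL R3, R1  → R3 = 11 * 18 = 198
  ADD R3, R4  → R3 = 198 + 30 = 228
Final: R3 = 228

228


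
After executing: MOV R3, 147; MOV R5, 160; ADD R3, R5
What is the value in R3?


Register state trace:
  MOV R3, 147  → R3 = 147
  MOV R5, 160  → R5 = 160
  ADD R3, R5  → R3 = 147 + 160 = 307
Final: R3 = 307

307


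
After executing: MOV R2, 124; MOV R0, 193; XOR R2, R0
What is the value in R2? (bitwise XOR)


Register state trace:
  MOV R2, 124  → R2 = 124 (0b01111100)
  MOV R0, 193  → R0 = 193 (0b11000001)
  XOR R2, R0  → R2 = 124 XOR 193 = 189 (0b10111101)
Final: R2 = 189

189


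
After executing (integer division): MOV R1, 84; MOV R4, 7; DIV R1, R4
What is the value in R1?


Register state trace:
  MOV R1, 84  → R1 = 84
  MOV R4, 7  → R4 = 7
  DIV R1, R4  → R1 = 84 // 7 = 12
Final: R1 = 12

12


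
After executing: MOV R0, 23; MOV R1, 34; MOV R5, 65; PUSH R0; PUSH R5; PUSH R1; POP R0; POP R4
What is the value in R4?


Stack trace (top is rightmost):
  MOV R0, 23  → R0 = 23
  MOV R1, 34  → R1 = 34
  MOV R5, 65  → R5 = 65
  PUSH R0  → stack: [23]
  PUSH R5  → stack: [23, 65]
  PUSH R1  → stack: [23, 65, 34]
  POP R0  → R0 = 34, stack: [23, 65]
  POP R4  → R4 = 65, stack: [23]
Final: R4 = 65

65


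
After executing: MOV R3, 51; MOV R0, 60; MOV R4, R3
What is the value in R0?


Register state trace:
  MOV R3, 51  → R3 = 51
  MOV R0, 60  → R0 = 60
  MOV R4, R3  → R4 = 51
Final: R0 = 60

60


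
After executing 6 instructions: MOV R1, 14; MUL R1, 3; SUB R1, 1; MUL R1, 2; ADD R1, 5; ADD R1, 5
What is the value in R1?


Register state trace:
  MOV R1, 14  → R1 = 14
  MUL R1, 3  → R1 = 14 * 3 = 42
  SUB R1, 1  → R1 = 42 - 1 = 41
  MUL R1, 2  → R1 = 41 * 2 = 82
  ADD R1, 5  → R1 = 82 + 5 = 87
  ADD R1, 5  → R1 = 87 + 5 = 92
Final: R1 = 92

92


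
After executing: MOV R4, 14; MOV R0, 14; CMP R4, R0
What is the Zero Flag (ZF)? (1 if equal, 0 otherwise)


Register state trace:
  MOV R4, 14  → R4 = 14
  MOV R0, 14  → R0 = 14
  CMP R4, R0  → computes 14 - 14 = 0
  Result is zero, so values are equal
ZF = 1

1


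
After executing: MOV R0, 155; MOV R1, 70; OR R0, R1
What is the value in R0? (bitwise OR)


Register state trace:
  MOV R0, 155  → R0 = 155 (0b10011011)
  MOV R1, 70  → R1 = 70 (0b01000110)
  OR R0, R1   → R0 = 155 OR 70 = 223 (0b11011111)
Final: R0 = 223

223


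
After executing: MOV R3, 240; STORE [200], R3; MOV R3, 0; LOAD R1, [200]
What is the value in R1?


Register and memory trace:
  MOV R3, 240  → R3 = 240
  STORE [200], R3  → mem[200] = 240
  MOV R3, 0  → R3 = 0
  LOAD R1, [200]  → R1 = mem[200] = 240
Final: R1 = 240

240


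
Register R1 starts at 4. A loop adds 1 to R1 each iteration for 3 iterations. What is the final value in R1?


Starting value: R1 = 4
  Iter 1: R1 = 4 + 1 = 5
  Iter 2: R1 = 5 + 1 = 6
  Iter 3: R1 = 6 + 1 = 7
Final: R1 = 7

7


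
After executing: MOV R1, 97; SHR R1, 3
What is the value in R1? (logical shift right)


Register state trace:
  MOV R1, 97  → R1 = 97
  SHR R1, 3  → R1 = 97 >> 3 = 97 // 2^3 = 12
Final: R1 = 12

12


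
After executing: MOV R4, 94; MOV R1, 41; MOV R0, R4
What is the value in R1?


Register state trace:
  MOV R4, 94  → R4 = 94
  MOV R1, 41  → R1 = 41
  MOV R0, R4  → R0 = 94
Final: R1 = 41

41


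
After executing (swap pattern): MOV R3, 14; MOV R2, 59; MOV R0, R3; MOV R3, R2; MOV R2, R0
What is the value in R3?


Register state trace (swap pattern):
  MOV R3, 14  → R3 = 14
  MOV R2, 59  → R2 = 59
  MOV R0, R3  → R0 = 14  (save R3)
  MOV R3, R2  → R3 = 59  (R3 gets R2's value)
  MOV R2, R0  → R2 = 14  (R2 gets saved value)
Final: R3 = 59

59


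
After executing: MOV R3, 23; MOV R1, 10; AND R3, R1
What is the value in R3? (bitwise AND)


Register state trace:
  MOV R3, 23  → R3 = 23 (0b00010111)
  MOV R1, 10  → R1 = 10 (0b00001010)
  AND R3, R1  → R3 = 23 AND 10 = 2 (0b00000010)
Final: R3 = 2

2


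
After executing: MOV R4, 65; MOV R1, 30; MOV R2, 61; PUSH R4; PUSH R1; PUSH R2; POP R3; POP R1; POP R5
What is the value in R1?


Stack trace (top is rightmost):
  MOV R4, 65  → R4 = 65
  MOV R1, 30  → R1 = 30
  MOV R2, 61  → R2 = 61
  PUSH R4  → stack: [65]
  PUSH R1  → stack: [65, 30]
  PUSH R2  → stack: [65, 30, 61]
  POP R3  → R3 = 61, stack: [65, 30]
  POP R1  → R1 = 30, stack: [65]
  POP R5  → R5 = 65, stack: []
Final: R1 = 30

30


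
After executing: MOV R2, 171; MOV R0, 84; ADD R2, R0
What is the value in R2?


Register state trace:
  MOV R2, 171  → R2 = 171
  MOV R0, 84  → R0 = 84
  ADD R2, R0  → R2 = 171 + 84 = 255
Final: R2 = 255

255


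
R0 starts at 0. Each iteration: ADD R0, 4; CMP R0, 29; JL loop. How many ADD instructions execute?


Loop trace (R0 starts at 0, target 29, step 4):
  ADD #1: R0 = 0 + 4 = 4  → 4 < 29, loop
  ADD #2: R0 = 4 + 4 = 8  → 8 < 29, loop
  ADD #3: R0 = 8 + 4 = 12  → 12 < 29, loop
  ADD #4: R0 = 12 + 4 = 16  → 16 < 29, loop
  ADD #5: R0 = 16 + 4 = 20  → 20 < 29, loop
  ADD #6: R0 = 20 + 4 = 24  → 24 < 29, loop
  ADD #7: R0 = 24 + 4 = 28  → 28 < 29, loop
  ADD #8: R0 = 28 + 4 = 32  → 32 >= 29, exit
Total ADD instructions: 8

8


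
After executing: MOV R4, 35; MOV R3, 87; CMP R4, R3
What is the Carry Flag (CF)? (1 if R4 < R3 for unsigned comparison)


Register state trace:
  MOV R4, 35  → R4 = 35
  MOV R3, 87  → R3 = 87
  CMP R4, R3  → unsigned 35 - 87: borrow occurs
  35 < 87, so CF = 1
CF = 1

1


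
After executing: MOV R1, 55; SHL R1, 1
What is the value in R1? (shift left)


Register state trace:
  MOV R1, 55  → R1 = 55
  SHL R1, 1  → R1 = 55 << 1 = 55 * 2^1 = 110
Final: R1 = 110

110


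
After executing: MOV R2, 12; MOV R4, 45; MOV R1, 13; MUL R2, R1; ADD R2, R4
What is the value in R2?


Register state trace:
  MOV R2, 12  → R2 = 12
  MOV R4, 45  → R4 = 45
  MOV R1, 13  → R1 = 13
  MUL R2, R1  → R2 = 12 * 13 = 156
  ADD R2, R4  → R2 = 156 + 45 = 201
Final: R2 = 201

201


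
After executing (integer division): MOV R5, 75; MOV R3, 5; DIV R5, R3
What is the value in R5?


Register state trace:
  MOV R5, 75  → R5 = 75
  MOV R3, 5  → R3 = 5
  DIV R5, R3  → R5 = 75 // 5 = 15
Final: R5 = 15

15


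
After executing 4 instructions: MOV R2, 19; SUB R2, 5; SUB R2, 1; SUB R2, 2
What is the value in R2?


Register state trace:
  MOV R2, 19  → R2 = 19
  SUB R2, 5  → R2 = 19 - 5 = 14
  SUB R2, 1  → R2 = 14 - 1 = 13
  SUB R2, 2  → R2 = 13 - 2 = 11
Final: R2 = 11

11


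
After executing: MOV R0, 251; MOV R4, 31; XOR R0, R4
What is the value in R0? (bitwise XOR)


Register state trace:
  MOV R0, 251  → R0 = 251 (0b11111011)
  MOV R4, 31  → R4 = 31 (0b00011111)
  XOR R0, R4  → R0 = 251 XOR 31 = 228 (0b11100100)
Final: R0 = 228

228
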